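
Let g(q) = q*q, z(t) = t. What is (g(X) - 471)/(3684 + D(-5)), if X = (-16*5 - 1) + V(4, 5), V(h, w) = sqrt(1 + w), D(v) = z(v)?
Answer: 6096/3679 - 162*sqrt(6)/3679 ≈ 1.5491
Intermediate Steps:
D(v) = v
X = -81 + sqrt(6) (X = (-16*5 - 1) + sqrt(1 + 5) = (-80 - 1) + sqrt(6) = -81 + sqrt(6) ≈ -78.551)
g(q) = q**2
(g(X) - 471)/(3684 + D(-5)) = ((-81 + sqrt(6))**2 - 471)/(3684 - 5) = (-471 + (-81 + sqrt(6))**2)/3679 = (-471 + (-81 + sqrt(6))**2)*(1/3679) = -471/3679 + (-81 + sqrt(6))**2/3679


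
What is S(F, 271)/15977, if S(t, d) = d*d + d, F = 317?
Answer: 73712/15977 ≈ 4.6136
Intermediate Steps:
S(t, d) = d + d² (S(t, d) = d² + d = d + d²)
S(F, 271)/15977 = (271*(1 + 271))/15977 = (271*272)*(1/15977) = 73712*(1/15977) = 73712/15977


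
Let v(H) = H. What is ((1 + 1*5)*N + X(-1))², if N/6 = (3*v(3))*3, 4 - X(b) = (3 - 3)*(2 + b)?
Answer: 952576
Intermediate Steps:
X(b) = 4 (X(b) = 4 - (3 - 3)*(2 + b) = 4 - 0*(2 + b) = 4 - 1*0 = 4 + 0 = 4)
N = 162 (N = 6*((3*3)*3) = 6*(9*3) = 6*27 = 162)
((1 + 1*5)*N + X(-1))² = ((1 + 1*5)*162 + 4)² = ((1 + 5)*162 + 4)² = (6*162 + 4)² = (972 + 4)² = 976² = 952576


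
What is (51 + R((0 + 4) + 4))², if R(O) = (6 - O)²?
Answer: 3025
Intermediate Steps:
(51 + R((0 + 4) + 4))² = (51 + (-6 + ((0 + 4) + 4))²)² = (51 + (-6 + (4 + 4))²)² = (51 + (-6 + 8)²)² = (51 + 2²)² = (51 + 4)² = 55² = 3025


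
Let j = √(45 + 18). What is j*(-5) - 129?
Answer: -129 - 15*√7 ≈ -168.69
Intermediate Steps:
j = 3*√7 (j = √63 = 3*√7 ≈ 7.9373)
j*(-5) - 129 = (3*√7)*(-5) - 129 = -15*√7 - 129 = -129 - 15*√7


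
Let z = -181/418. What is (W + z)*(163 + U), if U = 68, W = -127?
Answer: -1118607/38 ≈ -29437.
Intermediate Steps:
z = -181/418 (z = -181*1/418 = -181/418 ≈ -0.43301)
(W + z)*(163 + U) = (-127 - 181/418)*(163 + 68) = -53267/418*231 = -1118607/38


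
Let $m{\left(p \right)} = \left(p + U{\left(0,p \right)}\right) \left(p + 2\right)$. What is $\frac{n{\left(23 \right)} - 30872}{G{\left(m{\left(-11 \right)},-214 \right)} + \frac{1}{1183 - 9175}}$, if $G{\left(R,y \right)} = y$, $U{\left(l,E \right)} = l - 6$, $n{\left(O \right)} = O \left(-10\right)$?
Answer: $\frac{248567184}{1710289} \approx 145.34$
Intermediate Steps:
$n{\left(O \right)} = - 10 O$
$U{\left(l,E \right)} = -6 + l$ ($U{\left(l,E \right)} = l - 6 = -6 + l$)
$m{\left(p \right)} = \left(-6 + p\right) \left(2 + p\right)$ ($m{\left(p \right)} = \left(p + \left(-6 + 0\right)\right) \left(p + 2\right) = \left(p - 6\right) \left(2 + p\right) = \left(-6 + p\right) \left(2 + p\right)$)
$\frac{n{\left(23 \right)} - 30872}{G{\left(m{\left(-11 \right)},-214 \right)} + \frac{1}{1183 - 9175}} = \frac{\left(-10\right) 23 - 30872}{-214 + \frac{1}{1183 - 9175}} = \frac{-230 - 30872}{-214 + \frac{1}{-7992}} = - \frac{31102}{-214 - \frac{1}{7992}} = - \frac{31102}{- \frac{1710289}{7992}} = \left(-31102\right) \left(- \frac{7992}{1710289}\right) = \frac{248567184}{1710289}$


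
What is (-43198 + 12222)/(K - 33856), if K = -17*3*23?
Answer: 30976/35029 ≈ 0.88430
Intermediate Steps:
K = -1173 (K = -51*23 = -1173)
(-43198 + 12222)/(K - 33856) = (-43198 + 12222)/(-1173 - 33856) = -30976/(-35029) = -30976*(-1/35029) = 30976/35029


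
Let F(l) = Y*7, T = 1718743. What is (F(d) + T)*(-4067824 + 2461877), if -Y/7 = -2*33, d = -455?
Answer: -2765403797219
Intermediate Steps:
Y = 462 (Y = -(-14)*33 = -7*(-66) = 462)
F(l) = 3234 (F(l) = 462*7 = 3234)
(F(d) + T)*(-4067824 + 2461877) = (3234 + 1718743)*(-4067824 + 2461877) = 1721977*(-1605947) = -2765403797219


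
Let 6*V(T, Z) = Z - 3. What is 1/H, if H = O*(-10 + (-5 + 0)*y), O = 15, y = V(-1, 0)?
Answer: -2/225 ≈ -0.0088889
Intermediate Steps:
V(T, Z) = -½ + Z/6 (V(T, Z) = (Z - 3)/6 = (-3 + Z)/6 = -½ + Z/6)
y = -½ (y = -½ + (⅙)*0 = -½ + 0 = -½ ≈ -0.50000)
H = -225/2 (H = 15*(-10 + (-5 + 0)*(-½)) = 15*(-10 - 5*(-½)) = 15*(-10 + 5/2) = 15*(-15/2) = -225/2 ≈ -112.50)
1/H = 1/(-225/2) = -2/225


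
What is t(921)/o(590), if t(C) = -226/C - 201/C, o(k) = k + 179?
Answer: -427/708249 ≈ -0.00060290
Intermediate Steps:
o(k) = 179 + k
t(C) = -427/C
t(921)/o(590) = (-427/921)/(179 + 590) = -427*1/921/769 = -427/921*1/769 = -427/708249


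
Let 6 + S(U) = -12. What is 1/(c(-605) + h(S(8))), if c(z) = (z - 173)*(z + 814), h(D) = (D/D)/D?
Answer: -18/2926837 ≈ -6.1500e-6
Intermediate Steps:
S(U) = -18 (S(U) = -6 - 12 = -18)
h(D) = 1/D
c(z) = (-173 + z)*(814 + z)
1/(c(-605) + h(S(8))) = 1/((-140822 + (-605)² + 641*(-605)) + 1/(-18)) = 1/((-140822 + 366025 - 387805) - 1/18) = 1/(-162602 - 1/18) = 1/(-2926837/18) = -18/2926837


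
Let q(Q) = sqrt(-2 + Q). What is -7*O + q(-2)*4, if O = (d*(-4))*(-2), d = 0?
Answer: 8*I ≈ 8.0*I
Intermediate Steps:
O = 0 (O = (0*(-4))*(-2) = 0*(-2) = 0)
-7*O + q(-2)*4 = -7*0 + sqrt(-2 - 2)*4 = 0 + sqrt(-4)*4 = 0 + (2*I)*4 = 0 + 8*I = 8*I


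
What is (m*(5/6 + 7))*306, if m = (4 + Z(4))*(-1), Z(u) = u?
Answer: -19176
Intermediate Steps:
m = -8 (m = (4 + 4)*(-1) = 8*(-1) = -8)
(m*(5/6 + 7))*306 = -8*(5/6 + 7)*306 = -8*47/6*306 = -188/3*306 = -19176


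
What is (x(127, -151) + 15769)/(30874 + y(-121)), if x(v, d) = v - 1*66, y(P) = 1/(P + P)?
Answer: 3830860/7471507 ≈ 0.51273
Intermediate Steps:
y(P) = 1/(2*P)
x(v, d) = -66 + v (x(v, d) = v - 66 = -66 + v)
(x(127, -151) + 15769)/(30874 + y(-121)) = ((-66 + 127) + 15769)/(30874 + (½)/(-121)) = (61 + 15769)/(30874 + (½)*(-1/121)) = 15830/(30874 - 1/242) = 15830/(7471507/242) = 15830*(242/7471507) = 3830860/7471507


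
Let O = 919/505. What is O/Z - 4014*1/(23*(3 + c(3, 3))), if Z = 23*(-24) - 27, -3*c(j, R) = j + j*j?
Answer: 1173652393/6725085 ≈ 174.52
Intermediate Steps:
c(j, R) = -j/3 - j²/3 (c(j, R) = -(j + j*j)/3 = -(j + j²)/3 = -j/3 - j²/3)
Z = -579 (Z = -552 - 27 = -579)
O = 919/505 (O = 919*(1/505) = 919/505 ≈ 1.8198)
O/Z - 4014*1/(23*(3 + c(3, 3))) = (919/505)/(-579) - 4014*1/(23*(3 - ⅓*3*(1 + 3))) = (919/505)*(-1/579) - 4014*1/(23*(3 - ⅓*3*4)) = -919/292395 - 4014*1/(23*(3 - 4)) = -919/292395 - 4014/(23*(-1)) = -919/292395 - 4014/(-23) = -919/292395 - 4014*(-1/23) = -919/292395 + 4014/23 = 1173652393/6725085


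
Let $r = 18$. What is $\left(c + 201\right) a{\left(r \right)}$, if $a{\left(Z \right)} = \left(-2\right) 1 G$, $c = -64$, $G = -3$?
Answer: $822$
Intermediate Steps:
$a{\left(Z \right)} = 6$ ($a{\left(Z \right)} = \left(-2\right) 1 \left(-3\right) = \left(-2\right) \left(-3\right) = 6$)
$\left(c + 201\right) a{\left(r \right)} = \left(-64 + 201\right) 6 = 137 \cdot 6 = 822$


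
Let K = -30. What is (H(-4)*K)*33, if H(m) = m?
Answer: 3960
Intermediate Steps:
(H(-4)*K)*33 = -4*(-30)*33 = 120*33 = 3960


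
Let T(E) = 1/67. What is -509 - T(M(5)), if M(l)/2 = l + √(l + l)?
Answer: -34104/67 ≈ -509.02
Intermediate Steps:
M(l) = 2*l + 2*√2*√l (M(l) = 2*(l + √(l + l)) = 2*(l + √(2*l)) = 2*(l + √2*√l) = 2*l + 2*√2*√l)
T(E) = 1/67
-509 - T(M(5)) = -509 - 1*1/67 = -509 - 1/67 = -34104/67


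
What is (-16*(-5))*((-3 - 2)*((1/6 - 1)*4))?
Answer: 4000/3 ≈ 1333.3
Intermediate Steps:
(-16*(-5))*((-3 - 2)*((1/6 - 1)*4)) = 80*(-5*(1*(⅙) - 1)*4) = 80*(-5*(⅙ - 1)*4) = 80*(-(-25)*4/6) = 80*(-5*(-10/3)) = 80*(50/3) = 4000/3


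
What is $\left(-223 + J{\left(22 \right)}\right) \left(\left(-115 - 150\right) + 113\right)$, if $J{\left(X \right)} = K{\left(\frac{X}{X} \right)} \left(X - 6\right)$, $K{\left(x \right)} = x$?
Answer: $31464$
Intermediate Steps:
$J{\left(X \right)} = -6 + X$ ($J{\left(X \right)} = \frac{X}{X} \left(X - 6\right) = 1 \left(-6 + X\right) = -6 + X$)
$\left(-223 + J{\left(22 \right)}\right) \left(\left(-115 - 150\right) + 113\right) = \left(-223 + \left(-6 + 22\right)\right) \left(\left(-115 - 150\right) + 113\right) = \left(-223 + 16\right) \left(\left(-115 - 150\right) + 113\right) = - 207 \left(-265 + 113\right) = \left(-207\right) \left(-152\right) = 31464$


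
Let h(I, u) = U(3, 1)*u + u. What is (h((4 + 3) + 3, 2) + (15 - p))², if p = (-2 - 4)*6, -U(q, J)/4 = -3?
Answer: 5929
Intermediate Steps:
U(q, J) = 12 (U(q, J) = -4*(-3) = 12)
p = -36 (p = -6*6 = -36)
h(I, u) = 13*u (h(I, u) = 12*u + u = 13*u)
(h((4 + 3) + 3, 2) + (15 - p))² = (13*2 + (15 - 1*(-36)))² = (26 + (15 + 36))² = (26 + 51)² = 77² = 5929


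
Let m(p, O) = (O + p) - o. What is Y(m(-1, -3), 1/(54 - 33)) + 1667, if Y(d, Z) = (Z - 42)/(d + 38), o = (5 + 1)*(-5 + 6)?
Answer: 979315/588 ≈ 1665.5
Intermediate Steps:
o = 6 (o = 6*1 = 6)
m(p, O) = -6 + O + p (m(p, O) = (O + p) - 1*6 = (O + p) - 6 = -6 + O + p)
Y(d, Z) = (-42 + Z)/(38 + d)
Y(m(-1, -3), 1/(54 - 33)) + 1667 = (-42 + 1/(54 - 33))/(38 + (-6 - 3 - 1)) + 1667 = (-42 + 1/21)/(38 - 10) + 1667 = (-42 + 1/21)/28 + 1667 = (1/28)*(-881/21) + 1667 = -881/588 + 1667 = 979315/588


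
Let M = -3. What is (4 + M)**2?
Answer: 1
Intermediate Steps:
(4 + M)**2 = (4 - 3)**2 = 1**2 = 1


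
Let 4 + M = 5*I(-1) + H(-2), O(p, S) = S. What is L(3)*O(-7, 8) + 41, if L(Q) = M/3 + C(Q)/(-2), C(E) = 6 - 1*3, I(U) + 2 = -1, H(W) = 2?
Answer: -49/3 ≈ -16.333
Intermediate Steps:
I(U) = -3 (I(U) = -2 - 1 = -3)
C(E) = 3 (C(E) = 6 - 3 = 3)
M = -17 (M = -4 + (5*(-3) + 2) = -4 + (-15 + 2) = -4 - 13 = -17)
L(Q) = -43/6 (L(Q) = -17/3 + 3/(-2) = -17*⅓ + 3*(-½) = -17/3 - 3/2 = -43/6)
L(3)*O(-7, 8) + 41 = -43/6*8 + 41 = -172/3 + 41 = -49/3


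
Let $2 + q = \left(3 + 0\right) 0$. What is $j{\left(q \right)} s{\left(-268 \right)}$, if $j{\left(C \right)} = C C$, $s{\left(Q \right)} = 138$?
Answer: $552$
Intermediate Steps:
$q = -2$ ($q = -2 + \left(3 + 0\right) 0 = -2 + 3 \cdot 0 = -2 + 0 = -2$)
$j{\left(C \right)} = C^{2}$
$j{\left(q \right)} s{\left(-268 \right)} = \left(-2\right)^{2} \cdot 138 = 4 \cdot 138 = 552$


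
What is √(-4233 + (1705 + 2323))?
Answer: I*√205 ≈ 14.318*I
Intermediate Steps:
√(-4233 + (1705 + 2323)) = √(-4233 + 4028) = √(-205) = I*√205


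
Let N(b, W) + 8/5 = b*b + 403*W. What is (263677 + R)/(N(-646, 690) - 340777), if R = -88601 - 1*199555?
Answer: -17485/253291 ≈ -0.069031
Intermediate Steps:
N(b, W) = -8/5 + b² + 403*W (N(b, W) = -8/5 + (b*b + 403*W) = -8/5 + (b² + 403*W) = -8/5 + b² + 403*W)
R = -288156 (R = -88601 - 199555 = -288156)
(263677 + R)/(N(-646, 690) - 340777) = (263677 - 288156)/((-8/5 + (-646)² + 403*690) - 340777) = -24479/((-8/5 + 417316 + 278070) - 340777) = -24479/(3476922/5 - 340777) = -24479/1773037/5 = -24479*5/1773037 = -17485/253291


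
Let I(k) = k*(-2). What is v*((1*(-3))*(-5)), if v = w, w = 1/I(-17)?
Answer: 15/34 ≈ 0.44118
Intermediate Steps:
I(k) = -2*k
w = 1/34 (w = 1/(-2*(-17)) = 1/34 ≈ 0.029412)
v = 1/34 ≈ 0.029412
v*((1*(-3))*(-5)) = ((1*(-3))*(-5))/34 = (-3*(-5))/34 = (1/34)*15 = 15/34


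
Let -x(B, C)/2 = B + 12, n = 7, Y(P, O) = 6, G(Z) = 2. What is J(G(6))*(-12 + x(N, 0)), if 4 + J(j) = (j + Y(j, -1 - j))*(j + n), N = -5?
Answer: -1768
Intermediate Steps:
J(j) = -4 + (6 + j)*(7 + j) (J(j) = -4 + (j + 6)*(j + 7) = -4 + (6 + j)*(7 + j))
x(B, C) = -24 - 2*B (x(B, C) = -2*(B + 12) = -2*(12 + B) = -24 - 2*B)
J(G(6))*(-12 + x(N, 0)) = (38 + 2**2 + 13*2)*(-12 + (-24 - 2*(-5))) = (38 + 4 + 26)*(-12 + (-24 + 10)) = 68*(-12 - 14) = 68*(-26) = -1768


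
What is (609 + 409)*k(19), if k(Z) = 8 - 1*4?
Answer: 4072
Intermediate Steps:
k(Z) = 4 (k(Z) = 8 - 4 = 4)
(609 + 409)*k(19) = (609 + 409)*4 = 1018*4 = 4072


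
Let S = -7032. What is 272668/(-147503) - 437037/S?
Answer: 20848955745/345747032 ≈ 60.301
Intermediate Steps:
272668/(-147503) - 437037/S = 272668/(-147503) - 437037/(-7032) = 272668*(-1/147503) - 437037*(-1/7032) = -272668/147503 + 145679/2344 = 20848955745/345747032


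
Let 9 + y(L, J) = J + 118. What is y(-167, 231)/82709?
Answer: 340/82709 ≈ 0.0041108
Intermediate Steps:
y(L, J) = 109 + J (y(L, J) = -9 + (J + 118) = -9 + (118 + J) = 109 + J)
y(-167, 231)/82709 = (109 + 231)/82709 = 340*(1/82709) = 340/82709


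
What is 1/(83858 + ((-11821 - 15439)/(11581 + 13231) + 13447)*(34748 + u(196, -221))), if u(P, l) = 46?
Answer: 6203/2902511166418 ≈ 2.1371e-9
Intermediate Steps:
1/(83858 + ((-11821 - 15439)/(11581 + 13231) + 13447)*(34748 + u(196, -221))) = 1/(83858 + ((-11821 - 15439)/(11581 + 13231) + 13447)*(34748 + 46)) = 1/(83858 + (-27260/24812 + 13447)*34794) = 1/(83858 + (-27260*1/24812 + 13447)*34794) = 1/(83858 + (-6815/6203 + 13447)*34794) = 1/(83858 + (83404926/6203)*34794) = 1/(83858 + 2901990995244/6203) = 1/(2902511166418/6203) = 6203/2902511166418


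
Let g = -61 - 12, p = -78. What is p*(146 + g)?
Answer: -5694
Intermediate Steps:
g = -73
p*(146 + g) = -78*(146 - 73) = -78*73 = -5694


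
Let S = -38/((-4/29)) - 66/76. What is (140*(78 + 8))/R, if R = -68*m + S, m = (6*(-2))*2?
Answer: 114380/18113 ≈ 6.3148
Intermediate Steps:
m = -24 (m = -12*2 = -24)
S = 5218/19 (S = -38/((-4*1/29)) - 66*1/76 = -38/(-4/29) - 33/38 = -38*(-29/4) - 33/38 = 551/2 - 33/38 = 5218/19 ≈ 274.63)
R = 36226/19 (R = -68*(-24) + 5218/19 = 1632 + 5218/19 = 36226/19 ≈ 1906.6)
(140*(78 + 8))/R = (140*(78 + 8))/(36226/19) = (140*86)*(19/36226) = 12040*(19/36226) = 114380/18113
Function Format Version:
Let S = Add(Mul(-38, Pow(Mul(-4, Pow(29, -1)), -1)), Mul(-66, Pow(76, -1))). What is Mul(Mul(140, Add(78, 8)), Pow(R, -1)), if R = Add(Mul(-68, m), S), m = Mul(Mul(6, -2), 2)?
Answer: Rational(114380, 18113) ≈ 6.3148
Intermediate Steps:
m = -24 (m = Mul(-12, 2) = -24)
S = Rational(5218, 19) (S = Add(Mul(-38, Pow(Mul(-4, Rational(1, 29)), -1)), Mul(-66, Rational(1, 76))) = Add(Mul(-38, Pow(Rational(-4, 29), -1)), Rational(-33, 38)) = Add(Mul(-38, Rational(-29, 4)), Rational(-33, 38)) = Add(Rational(551, 2), Rational(-33, 38)) = Rational(5218, 19) ≈ 274.63)
R = Rational(36226, 19) (R = Add(Mul(-68, -24), Rational(5218, 19)) = Add(1632, Rational(5218, 19)) = Rational(36226, 19) ≈ 1906.6)
Mul(Mul(140, Add(78, 8)), Pow(R, -1)) = Mul(Mul(140, Add(78, 8)), Pow(Rational(36226, 19), -1)) = Mul(Mul(140, 86), Rational(19, 36226)) = Mul(12040, Rational(19, 36226)) = Rational(114380, 18113)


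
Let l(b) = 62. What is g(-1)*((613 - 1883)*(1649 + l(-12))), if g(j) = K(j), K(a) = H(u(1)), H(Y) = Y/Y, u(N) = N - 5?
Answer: -2172970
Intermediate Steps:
u(N) = -5 + N
H(Y) = 1
K(a) = 1
g(j) = 1
g(-1)*((613 - 1883)*(1649 + l(-12))) = 1*((613 - 1883)*(1649 + 62)) = 1*(-1270*1711) = 1*(-2172970) = -2172970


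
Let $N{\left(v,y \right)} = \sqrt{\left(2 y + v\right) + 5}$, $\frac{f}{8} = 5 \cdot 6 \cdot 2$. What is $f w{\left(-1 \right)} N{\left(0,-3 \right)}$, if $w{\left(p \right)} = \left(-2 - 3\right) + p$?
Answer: $- 2880 i \approx - 2880.0 i$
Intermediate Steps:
$w{\left(p \right)} = -5 + p$
$f = 480$ ($f = 8 \cdot 5 \cdot 6 \cdot 2 = 8 \cdot 30 \cdot 2 = 8 \cdot 60 = 480$)
$N{\left(v,y \right)} = \sqrt{5 + v + 2 y}$ ($N{\left(v,y \right)} = \sqrt{\left(v + 2 y\right) + 5} = \sqrt{5 + v + 2 y}$)
$f w{\left(-1 \right)} N{\left(0,-3 \right)} = 480 \left(-5 - 1\right) \sqrt{5 + 0 + 2 \left(-3\right)} = 480 \left(-6\right) \sqrt{5 + 0 - 6} = - 2880 \sqrt{-1} = - 2880 i$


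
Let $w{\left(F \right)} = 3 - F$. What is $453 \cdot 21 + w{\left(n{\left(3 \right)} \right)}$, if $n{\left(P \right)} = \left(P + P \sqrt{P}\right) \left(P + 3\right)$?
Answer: $9498 - 18 \sqrt{3} \approx 9466.8$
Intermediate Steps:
$n{\left(P \right)} = \left(3 + P\right) \left(P + P^{\frac{3}{2}}\right)$ ($n{\left(P \right)} = \left(P + P^{\frac{3}{2}}\right) \left(3 + P\right) = \left(3 + P\right) \left(P + P^{\frac{3}{2}}\right)$)
$453 \cdot 21 + w{\left(n{\left(3 \right)} \right)} = 453 \cdot 21 - \left(6 + 9 + 3^{\frac{5}{2}} + 9 \sqrt{3}\right) = 9513 - \left(15 + 9 \sqrt{3} + 3 \cdot 3 \sqrt{3}\right) = 9513 - \left(15 + 18 \sqrt{3}\right) = 9498 - 18 \sqrt{3}$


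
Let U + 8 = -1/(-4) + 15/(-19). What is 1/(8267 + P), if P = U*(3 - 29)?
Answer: 38/322583 ≈ 0.00011780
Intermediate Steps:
U = -649/76 (U = -8 + (-1/(-4) + 15/(-19)) = -8 + (-1*(-¼) + 15*(-1/19)) = -8 + (¼ - 15/19) = -8 - 41/76 = -649/76 ≈ -8.5395)
P = 8437/38 (P = -649*(3 - 29)/76 = -649/76*(-26) = 8437/38 ≈ 222.03)
1/(8267 + P) = 1/(8267 + 8437/38) = 1/(322583/38) = 38/322583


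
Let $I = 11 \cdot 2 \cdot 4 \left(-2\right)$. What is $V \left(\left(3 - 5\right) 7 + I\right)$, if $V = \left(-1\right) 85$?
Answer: $16150$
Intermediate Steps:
$I = -176$ ($I = 11 \cdot 8 \left(-2\right) = 11 \left(-16\right) = -176$)
$V = -85$
$V \left(\left(3 - 5\right) 7 + I\right) = - 85 \left(\left(3 - 5\right) 7 - 176\right) = - 85 \left(\left(-2\right) 7 - 176\right) = - 85 \left(-14 - 176\right) = \left(-85\right) \left(-190\right) = 16150$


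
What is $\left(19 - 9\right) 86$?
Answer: $860$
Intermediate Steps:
$\left(19 - 9\right) 86 = 10 \cdot 86 = 860$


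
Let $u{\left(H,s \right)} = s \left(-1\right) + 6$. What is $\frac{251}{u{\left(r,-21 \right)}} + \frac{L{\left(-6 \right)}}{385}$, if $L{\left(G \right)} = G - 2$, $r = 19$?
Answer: $\frac{96419}{10395} \approx 9.2755$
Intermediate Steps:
$L{\left(G \right)} = -2 + G$ ($L{\left(G \right)} = G - 2 = -2 + G$)
$u{\left(H,s \right)} = 6 - s$ ($u{\left(H,s \right)} = - s + 6 = 6 - s$)
$\frac{251}{u{\left(r,-21 \right)}} + \frac{L{\left(-6 \right)}}{385} = \frac{251}{6 - -21} + \frac{-2 - 6}{385} = \frac{251}{6 + 21} - \frac{8}{385} = \frac{251}{27} - \frac{8}{385} = \frac{96419}{10395}$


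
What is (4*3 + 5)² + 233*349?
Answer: 81606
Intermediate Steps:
(4*3 + 5)² + 233*349 = (12 + 5)² + 81317 = 17² + 81317 = 289 + 81317 = 81606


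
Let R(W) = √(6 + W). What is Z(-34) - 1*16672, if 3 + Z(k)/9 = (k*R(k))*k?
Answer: -16699 + 20808*I*√7 ≈ -16699.0 + 55053.0*I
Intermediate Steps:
Z(k) = -27 + 9*k²*√(6 + k) (Z(k) = -27 + 9*((k*√(6 + k))*k) = -27 + 9*(k²*√(6 + k)) = -27 + 9*k²*√(6 + k))
Z(-34) - 1*16672 = (-27 + 9*(-34)²*√(6 - 34)) - 1*16672 = (-27 + 9*1156*√(-28)) - 16672 = (-27 + 9*1156*(2*I*√7)) - 16672 = (-27 + 20808*I*√7) - 16672 = -16699 + 20808*I*√7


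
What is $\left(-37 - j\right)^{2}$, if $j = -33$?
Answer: $16$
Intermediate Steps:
$\left(-37 - j\right)^{2} = \left(-37 - -33\right)^{2} = \left(-37 + 33\right)^{2} = \left(-4\right)^{2} = 16$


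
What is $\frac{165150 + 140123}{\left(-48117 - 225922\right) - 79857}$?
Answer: $- \frac{305273}{353896} \approx -0.86261$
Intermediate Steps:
$\frac{165150 + 140123}{\left(-48117 - 225922\right) - 79857} = \frac{305273}{\left(-48117 - 225922\right) - 79857} = \frac{305273}{-274039 - 79857} = \frac{305273}{-353896} = 305273 \left(- \frac{1}{353896}\right) = - \frac{305273}{353896}$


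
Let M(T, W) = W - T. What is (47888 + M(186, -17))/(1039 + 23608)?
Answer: 47685/24647 ≈ 1.9347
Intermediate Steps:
(47888 + M(186, -17))/(1039 + 23608) = (47888 + (-17 - 1*186))/(1039 + 23608) = (47888 + (-17 - 186))/24647 = (47888 - 203)*(1/24647) = 47685*(1/24647) = 47685/24647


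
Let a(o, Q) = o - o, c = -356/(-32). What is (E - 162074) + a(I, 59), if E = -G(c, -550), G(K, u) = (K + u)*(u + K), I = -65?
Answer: -28957457/64 ≈ -4.5246e+5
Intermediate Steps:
c = 89/8 (c = -356*(-1/32) = 89/8 ≈ 11.125)
G(K, u) = (K + u)² (G(K, u) = (K + u)*(K + u) = (K + u)²)
E = -18584721/64 (E = -(89/8 - 550)² = -(-4311/8)² = -1*18584721/64 = -18584721/64 ≈ -2.9039e+5)
a(o, Q) = 0
(E - 162074) + a(I, 59) = (-18584721/64 - 162074) + 0 = -28957457/64 + 0 = -28957457/64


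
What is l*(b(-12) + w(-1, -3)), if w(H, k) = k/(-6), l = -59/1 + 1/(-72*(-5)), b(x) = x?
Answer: 488497/720 ≈ 678.47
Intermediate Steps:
l = -21239/360 (l = -59*1 - 1/72*(-⅕) = -59 + 1/360 = -21239/360 ≈ -58.997)
w(H, k) = -k/6 (w(H, k) = k*(-⅙) = -k/6)
l*(b(-12) + w(-1, -3)) = -21239*(-12 - ⅙*(-3))/360 = -21239*(-12 + ½)/360 = -21239/360*(-23/2) = 488497/720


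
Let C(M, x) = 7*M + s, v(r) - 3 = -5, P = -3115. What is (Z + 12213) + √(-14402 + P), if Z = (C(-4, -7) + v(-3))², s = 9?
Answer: 12654 + I*√17517 ≈ 12654.0 + 132.35*I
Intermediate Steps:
v(r) = -2 (v(r) = 3 - 5 = -2)
C(M, x) = 9 + 7*M (C(M, x) = 7*M + 9 = 9 + 7*M)
Z = 441 (Z = ((9 + 7*(-4)) - 2)² = ((9 - 28) - 2)² = (-19 - 2)² = (-21)² = 441)
(Z + 12213) + √(-14402 + P) = (441 + 12213) + √(-14402 - 3115) = 12654 + √(-17517) = 12654 + I*√17517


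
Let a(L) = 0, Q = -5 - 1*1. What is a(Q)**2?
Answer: 0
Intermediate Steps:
Q = -6 (Q = -5 - 1 = -6)
a(Q)**2 = 0**2 = 0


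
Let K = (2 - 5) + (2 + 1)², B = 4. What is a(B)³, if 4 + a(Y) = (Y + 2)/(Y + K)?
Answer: -4913/125 ≈ -39.304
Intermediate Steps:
K = 6 (K = -3 + 3² = -3 + 9 = 6)
a(Y) = -4 + (2 + Y)/(6 + Y) (a(Y) = -4 + (Y + 2)/(Y + 6) = -4 + (2 + Y)/(6 + Y))
a(B)³ = ((-22 - 3*4)/(6 + 4))³ = ((-22 - 12)/10)³ = ((⅒)*(-34))³ = (-17/5)³ = -4913/125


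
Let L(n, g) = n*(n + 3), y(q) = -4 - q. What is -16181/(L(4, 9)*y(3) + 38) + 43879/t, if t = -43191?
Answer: 691940689/6824178 ≈ 101.40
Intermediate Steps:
L(n, g) = n*(3 + n)
-16181/(L(4, 9)*y(3) + 38) + 43879/t = -16181/((4*(3 + 4))*(-4 - 1*3) + 38) + 43879/(-43191) = -16181/((4*7)*(-4 - 3) + 38) + 43879*(-1/43191) = -16181/(28*(-7) + 38) - 43879/43191 = -16181/(-196 + 38) - 43879/43191 = -16181/(-158) - 43879/43191 = -16181*(-1/158) - 43879/43191 = 16181/158 - 43879/43191 = 691940689/6824178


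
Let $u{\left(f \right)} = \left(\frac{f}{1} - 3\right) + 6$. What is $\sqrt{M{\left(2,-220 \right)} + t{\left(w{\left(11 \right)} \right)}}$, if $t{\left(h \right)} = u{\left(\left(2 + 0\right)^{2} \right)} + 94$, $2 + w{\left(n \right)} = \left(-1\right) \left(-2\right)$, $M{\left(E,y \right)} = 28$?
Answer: $\sqrt{129} \approx 11.358$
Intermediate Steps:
$u{\left(f \right)} = 3 + f$ ($u{\left(f \right)} = \left(f 1 - 3\right) + 6 = \left(f - 3\right) + 6 = \left(-3 + f\right) + 6 = 3 + f$)
$w{\left(n \right)} = 0$ ($w{\left(n \right)} = -2 - -2 = -2 + 2 = 0$)
$t{\left(h \right)} = 101$ ($t{\left(h \right)} = \left(3 + \left(2 + 0\right)^{2}\right) + 94 = \left(3 + 2^{2}\right) + 94 = \left(3 + 4\right) + 94 = 7 + 94 = 101$)
$\sqrt{M{\left(2,-220 \right)} + t{\left(w{\left(11 \right)} \right)}} = \sqrt{28 + 101} = \sqrt{129}$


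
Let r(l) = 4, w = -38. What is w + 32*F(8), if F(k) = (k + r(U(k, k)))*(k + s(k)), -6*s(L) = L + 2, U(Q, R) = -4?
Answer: 2394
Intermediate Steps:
s(L) = -⅓ - L/6 (s(L) = -(L + 2)/6 = -(2 + L)/6 = -⅓ - L/6)
F(k) = (4 + k)*(-⅓ + 5*k/6) (F(k) = (k + 4)*(k + (-⅓ - k/6)) = (4 + k)*(-⅓ + 5*k/6))
w + 32*F(8) = -38 + 32*(-4/3 + 3*8 + (⅚)*8²) = -38 + 32*(-4/3 + 24 + (⅚)*64) = -38 + 32*(-4/3 + 24 + 160/3) = -38 + 32*76 = -38 + 2432 = 2394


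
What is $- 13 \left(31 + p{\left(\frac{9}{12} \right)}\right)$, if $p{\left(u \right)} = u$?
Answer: $- \frac{1651}{4} \approx -412.75$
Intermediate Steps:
$- 13 \left(31 + p{\left(\frac{9}{12} \right)}\right) = - 13 \left(31 + \frac{9}{12}\right) = - 13 \left(31 + 9 \cdot \frac{1}{12}\right) = - 13 \left(31 + \frac{3}{4}\right) = \left(-13\right) \frac{127}{4} = - \frac{1651}{4}$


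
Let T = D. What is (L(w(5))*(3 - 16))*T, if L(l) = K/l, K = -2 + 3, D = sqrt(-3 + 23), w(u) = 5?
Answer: -26*sqrt(5)/5 ≈ -11.628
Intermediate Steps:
D = 2*sqrt(5) (D = sqrt(20) = 2*sqrt(5) ≈ 4.4721)
T = 2*sqrt(5) ≈ 4.4721
K = 1
L(l) = 1/l
(L(w(5))*(3 - 16))*T = ((3 - 16)/5)*(2*sqrt(5)) = ((1/5)*(-13))*(2*sqrt(5)) = -26*sqrt(5)/5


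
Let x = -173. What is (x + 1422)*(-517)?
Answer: -645733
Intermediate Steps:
(x + 1422)*(-517) = (-173 + 1422)*(-517) = 1249*(-517) = -645733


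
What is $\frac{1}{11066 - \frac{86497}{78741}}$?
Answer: $\frac{78741}{871261409} \approx 9.0376 \cdot 10^{-5}$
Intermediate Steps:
$\frac{1}{11066 - \frac{86497}{78741}} = \frac{1}{\frac{871261409}{78741}} = \frac{78741}{871261409}$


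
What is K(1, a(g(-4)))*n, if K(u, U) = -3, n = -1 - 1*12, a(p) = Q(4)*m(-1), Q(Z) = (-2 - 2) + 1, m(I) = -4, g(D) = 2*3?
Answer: 39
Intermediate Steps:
g(D) = 6
Q(Z) = -3 (Q(Z) = -4 + 1 = -3)
a(p) = 12 (a(p) = -3*(-4) = 12)
n = -13 (n = -1 - 12 = -13)
K(1, a(g(-4)))*n = -3*(-13) = 39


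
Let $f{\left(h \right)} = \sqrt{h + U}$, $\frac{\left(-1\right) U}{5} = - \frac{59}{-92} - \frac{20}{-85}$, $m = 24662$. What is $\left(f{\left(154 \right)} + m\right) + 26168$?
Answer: $50830 + \frac{\sqrt{91494391}}{782} \approx 50842.0$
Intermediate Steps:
$U = - \frac{6855}{1564}$ ($U = - 5 \left(- \frac{59}{-92} - \frac{20}{-85}\right) = - 5 \left(\left(-59\right) \left(- \frac{1}{92}\right) - - \frac{4}{17}\right) = - 5 \left(\frac{59}{92} + \frac{4}{17}\right) = \left(-5\right) \frac{1371}{1564} = - \frac{6855}{1564} \approx -4.383$)
$f{\left(h \right)} = \sqrt{- \frac{6855}{1564} + h}$ ($f{\left(h \right)} = \sqrt{h - \frac{6855}{1564}} = \sqrt{- \frac{6855}{1564} + h}$)
$\left(f{\left(154 \right)} + m\right) + 26168 = \left(\frac{\sqrt{-2680305 + 611524 \cdot 154}}{782} + 24662\right) + 26168 = \left(\frac{\sqrt{-2680305 + 94174696}}{782} + 24662\right) + 26168 = \left(\frac{\sqrt{91494391}}{782} + 24662\right) + 26168 = \left(24662 + \frac{\sqrt{91494391}}{782}\right) + 26168 = 50830 + \frac{\sqrt{91494391}}{782}$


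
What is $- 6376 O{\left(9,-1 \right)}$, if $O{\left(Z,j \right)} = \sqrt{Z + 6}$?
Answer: $- 6376 \sqrt{15} \approx -24694.0$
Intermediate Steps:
$O{\left(Z,j \right)} = \sqrt{6 + Z}$
$- 6376 O{\left(9,-1 \right)} = - 6376 \sqrt{6 + 9} = - 6376 \sqrt{15}$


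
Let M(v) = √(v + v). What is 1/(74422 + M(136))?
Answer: 37211/2769316906 - √17/1384658453 ≈ 1.3434e-5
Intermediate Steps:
M(v) = √2*√v (M(v) = √(2*v) = √2*√v)
1/(74422 + M(136)) = 1/(74422 + √2*√136) = 1/(74422 + √2*(2*√34)) = 1/(74422 + 4*√17)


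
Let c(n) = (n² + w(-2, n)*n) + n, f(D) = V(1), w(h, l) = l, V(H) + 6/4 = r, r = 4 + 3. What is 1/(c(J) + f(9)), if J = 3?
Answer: 2/53 ≈ 0.037736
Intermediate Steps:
r = 7
V(H) = 11/2 (V(H) = -3/2 + 7 = 11/2)
f(D) = 11/2
c(n) = n + 2*n² (c(n) = (n² + n*n) + n = (n² + n²) + n = 2*n² + n = n + 2*n²)
1/(c(J) + f(9)) = 1/(3*(1 + 2*3) + 11/2) = 1/(3*(1 + 6) + 11/2) = 1/(3*7 + 11/2) = 1/(21 + 11/2) = 1/(53/2) = 2/53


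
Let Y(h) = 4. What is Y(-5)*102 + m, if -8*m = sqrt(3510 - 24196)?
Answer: 408 - I*sqrt(20686)/8 ≈ 408.0 - 17.978*I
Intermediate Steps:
m = -I*sqrt(20686)/8 (m = -sqrt(3510 - 24196)/8 = -I*sqrt(20686)/8 ≈ -17.978*I)
Y(-5)*102 + m = 4*102 - I*sqrt(20686)/8 = 408 - I*sqrt(20686)/8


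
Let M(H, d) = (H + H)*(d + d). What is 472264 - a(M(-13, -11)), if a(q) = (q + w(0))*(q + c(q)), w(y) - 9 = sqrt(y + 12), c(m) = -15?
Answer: 148647 - 1114*sqrt(3) ≈ 1.4672e+5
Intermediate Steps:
M(H, d) = 4*H*d (M(H, d) = (2*H)*(2*d) = 4*H*d)
w(y) = 9 + sqrt(12 + y) (w(y) = 9 + sqrt(y + 12) = 9 + sqrt(12 + y))
a(q) = (-15 + q)*(9 + q + 2*sqrt(3)) (a(q) = (q + (9 + sqrt(12 + 0)))*(q - 15) = (q + (9 + sqrt(12)))*(-15 + q) = (q + (9 + 2*sqrt(3)))*(-15 + q) = (9 + q + 2*sqrt(3))*(-15 + q) = (-15 + q)*(9 + q + 2*sqrt(3)))
472264 - a(M(-13, -11)) = 472264 - (-135 + (4*(-13)*(-11))**2 - 30*sqrt(3) - 24*(-13)*(-11) + 2*(4*(-13)*(-11))*sqrt(3)) = 472264 - (-135 + 572**2 - 30*sqrt(3) - 6*572 + 2*572*sqrt(3)) = 472264 - (-135 + 327184 - 30*sqrt(3) - 3432 + 1144*sqrt(3)) = 472264 - (323617 + 1114*sqrt(3)) = 472264 + (-323617 - 1114*sqrt(3)) = 148647 - 1114*sqrt(3)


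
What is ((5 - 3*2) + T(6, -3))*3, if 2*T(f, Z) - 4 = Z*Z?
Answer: 33/2 ≈ 16.500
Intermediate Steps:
T(f, Z) = 2 + Z²/2 (T(f, Z) = 2 + (Z*Z)/2 = 2 + Z²/2)
((5 - 3*2) + T(6, -3))*3 = ((5 - 3*2) + (2 + (½)*(-3)²))*3 = ((5 - 6) + (2 + (½)*9))*3 = (-1 + (2 + 9/2))*3 = (-1 + 13/2)*3 = (11/2)*3 = 33/2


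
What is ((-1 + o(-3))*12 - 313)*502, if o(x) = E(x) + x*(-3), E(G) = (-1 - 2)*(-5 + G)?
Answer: 35642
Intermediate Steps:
E(G) = 15 - 3*G (E(G) = -3*(-5 + G) = 15 - 3*G)
o(x) = 15 - 6*x (o(x) = (15 - 3*x) + x*(-3) = (15 - 3*x) - 3*x = 15 - 6*x)
((-1 + o(-3))*12 - 313)*502 = ((-1 + (15 - 6*(-3)))*12 - 313)*502 = ((-1 + (15 + 18))*12 - 313)*502 = ((-1 + 33)*12 - 313)*502 = (32*12 - 313)*502 = (384 - 313)*502 = 71*502 = 35642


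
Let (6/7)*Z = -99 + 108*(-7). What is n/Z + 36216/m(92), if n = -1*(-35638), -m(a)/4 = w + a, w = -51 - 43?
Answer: 8960089/1995 ≈ 4491.3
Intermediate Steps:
w = -94
Z = -1995/2 (Z = 7*(-99 + 108*(-7))/6 = 7*(-99 - 756)/6 = (7/6)*(-855) = -1995/2 ≈ -997.50)
m(a) = 376 - 4*a (m(a) = -4*(-94 + a) = 376 - 4*a)
n = 35638
n/Z + 36216/m(92) = 35638/(-1995/2) + 36216/(376 - 4*92) = 35638*(-2/1995) + 36216/(376 - 368) = -71276/1995 + 36216/8 = -71276/1995 + 36216*(1/8) = -71276/1995 + 4527 = 8960089/1995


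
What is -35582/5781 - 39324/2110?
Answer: -151205032/6098955 ≈ -24.792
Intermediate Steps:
-35582/5781 - 39324/2110 = -35582*1/5781 - 39324*1/2110 = -35582/5781 - 19662/1055 = -151205032/6098955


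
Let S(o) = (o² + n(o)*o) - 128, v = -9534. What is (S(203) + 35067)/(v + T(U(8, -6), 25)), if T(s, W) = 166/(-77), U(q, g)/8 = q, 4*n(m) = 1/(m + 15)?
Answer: -5112896943/640295648 ≈ -7.9852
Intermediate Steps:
n(m) = 1/(4*(15 + m)) (n(m) = 1/(4*(m + 15)) = 1/(4*(15 + m)))
U(q, g) = 8*q
T(s, W) = -166/77 (T(s, W) = 166*(-1/77) = -166/77)
S(o) = -128 + o² + o/(4*(15 + o)) (S(o) = (o² + (1/(4*(15 + o)))*o) - 128 = (o² + o/(4*(15 + o))) - 128 = -128 + o² + o/(4*(15 + o)))
(S(203) + 35067)/(v + T(U(8, -6), 25)) = (((¼)*203 + (-128 + 203²)*(15 + 203))/(15 + 203) + 35067)/(-9534 - 166/77) = ((203/4 + (-128 + 41209)*218)/218 + 35067)/(-734284/77) = ((203/4 + 41081*218)/218 + 35067)*(-77/734284) = ((203/4 + 8955658)/218 + 35067)*(-77/734284) = ((1/218)*(35822835/4) + 35067)*(-77/734284) = (35822835/872 + 35067)*(-77/734284) = (66401259/872)*(-77/734284) = -5112896943/640295648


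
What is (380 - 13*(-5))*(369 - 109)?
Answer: 115700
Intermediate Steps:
(380 - 13*(-5))*(369 - 109) = (380 + 65)*260 = 445*260 = 115700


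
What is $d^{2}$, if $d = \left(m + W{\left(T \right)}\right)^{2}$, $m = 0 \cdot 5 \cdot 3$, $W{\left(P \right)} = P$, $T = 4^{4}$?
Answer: $4294967296$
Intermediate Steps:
$T = 256$
$m = 0$ ($m = 0 \cdot 3 = 0$)
$d = 65536$ ($d = \left(0 + 256\right)^{2} = 256^{2} = 65536$)
$d^{2} = 65536^{2} = 4294967296$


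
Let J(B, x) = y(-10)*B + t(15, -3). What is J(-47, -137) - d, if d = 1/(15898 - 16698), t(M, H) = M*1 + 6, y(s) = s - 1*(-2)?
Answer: 317601/800 ≈ 397.00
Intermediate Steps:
y(s) = 2 + s (y(s) = s + 2 = 2 + s)
t(M, H) = 6 + M (t(M, H) = M + 6 = 6 + M)
J(B, x) = 21 - 8*B (J(B, x) = (2 - 10)*B + (6 + 15) = -8*B + 21 = 21 - 8*B)
d = -1/800 (d = 1/(-800) = -1/800 ≈ -0.0012500)
J(-47, -137) - d = (21 - 8*(-47)) - 1*(-1/800) = (21 + 376) + 1/800 = 397 + 1/800 = 317601/800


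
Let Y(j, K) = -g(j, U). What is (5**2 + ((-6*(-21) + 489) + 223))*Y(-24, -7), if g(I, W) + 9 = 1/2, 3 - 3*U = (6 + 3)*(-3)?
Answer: 14671/2 ≈ 7335.5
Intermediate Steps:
U = 10 (U = 1 - (6 + 3)*(-3)/3 = 1 - 3*(-3) = 1 - 1/3*(-27) = 1 + 9 = 10)
g(I, W) = -17/2 (g(I, W) = -9 + 1/2 = -17/2)
Y(j, K) = 17/2 (Y(j, K) = -1*(-17/2) = 17/2)
(5**2 + ((-6*(-21) + 489) + 223))*Y(-24, -7) = (5**2 + ((-6*(-21) + 489) + 223))*(17/2) = (25 + ((126 + 489) + 223))*(17/2) = (25 + (615 + 223))*(17/2) = (25 + 838)*(17/2) = 863*(17/2) = 14671/2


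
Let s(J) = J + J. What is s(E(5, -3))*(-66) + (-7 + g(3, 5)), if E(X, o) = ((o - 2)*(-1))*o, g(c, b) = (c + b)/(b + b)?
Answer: 9869/5 ≈ 1973.8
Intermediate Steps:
g(c, b) = (b + c)/(2*b) (g(c, b) = (b + c)/((2*b)) = (b + c)*(1/(2*b)) = (b + c)/(2*b))
E(X, o) = o*(2 - o) (E(X, o) = ((-2 + o)*(-1))*o = (2 - o)*o = o*(2 - o))
s(J) = 2*J
s(E(5, -3))*(-66) + (-7 + g(3, 5)) = (2*(-3*(2 - 1*(-3))))*(-66) + (-7 + (½)*(5 + 3)/5) = (2*(-3*(2 + 3)))*(-66) + (-7 + (½)*(⅕)*8) = (2*(-3*5))*(-66) + (-7 + ⅘) = (2*(-15))*(-66) - 31/5 = -30*(-66) - 31/5 = 1980 - 31/5 = 9869/5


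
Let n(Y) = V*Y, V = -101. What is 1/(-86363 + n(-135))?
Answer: -1/72728 ≈ -1.3750e-5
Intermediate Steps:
n(Y) = -101*Y
1/(-86363 + n(-135)) = 1/(-86363 - 101*(-135)) = 1/(-86363 + 13635) = 1/(-72728) = -1/72728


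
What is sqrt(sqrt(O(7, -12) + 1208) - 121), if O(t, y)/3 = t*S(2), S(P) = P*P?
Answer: sqrt(-121 + 2*sqrt(323)) ≈ 9.2226*I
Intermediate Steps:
S(P) = P**2
O(t, y) = 12*t (O(t, y) = 3*(t*2**2) = 3*(t*4) = 3*(4*t) = 12*t)
sqrt(sqrt(O(7, -12) + 1208) - 121) = sqrt(sqrt(12*7 + 1208) - 121) = sqrt(sqrt(84 + 1208) - 121) = sqrt(sqrt(1292) - 121) = sqrt(2*sqrt(323) - 121) = sqrt(-121 + 2*sqrt(323))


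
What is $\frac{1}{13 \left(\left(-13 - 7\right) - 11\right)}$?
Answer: $- \frac{1}{403} \approx -0.0024814$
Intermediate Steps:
$\frac{1}{13 \left(\left(-13 - 7\right) - 11\right)} = \frac{1}{13 \left(-20 - 11\right)} = \frac{1}{13 \left(-31\right)} = \frac{1}{-403} = - \frac{1}{403}$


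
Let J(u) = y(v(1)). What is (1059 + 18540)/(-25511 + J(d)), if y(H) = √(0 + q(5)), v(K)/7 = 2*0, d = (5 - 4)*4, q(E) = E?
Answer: -499990089/650811116 - 19599*√5/650811116 ≈ -0.76832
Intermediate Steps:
d = 4 (d = 1*4 = 4)
v(K) = 0 (v(K) = 7*(2*0) = 7*0 = 0)
y(H) = √5 (y(H) = √(0 + 5) = √5)
J(u) = √5
(1059 + 18540)/(-25511 + J(d)) = (1059 + 18540)/(-25511 + √5) = 19599/(-25511 + √5)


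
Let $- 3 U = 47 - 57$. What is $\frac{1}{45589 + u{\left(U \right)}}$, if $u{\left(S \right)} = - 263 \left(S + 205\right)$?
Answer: $- \frac{3}{27608} \approx -0.00010866$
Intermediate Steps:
$U = \frac{10}{3}$ ($U = - \frac{47 - 57}{3} = \left(- \frac{1}{3}\right) \left(-10\right) = \frac{10}{3} \approx 3.3333$)
$u{\left(S \right)} = -53915 - 263 S$ ($u{\left(S \right)} = - 263 \left(205 + S\right) = -53915 - 263 S$)
$\frac{1}{45589 + u{\left(U \right)}} = \frac{1}{45589 - \frac{164375}{3}} = \frac{1}{- \frac{27608}{3}} = - \frac{3}{27608}$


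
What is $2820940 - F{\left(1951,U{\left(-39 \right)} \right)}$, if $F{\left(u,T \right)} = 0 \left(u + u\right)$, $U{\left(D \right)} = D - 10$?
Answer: $2820940$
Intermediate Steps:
$U{\left(D \right)} = -10 + D$ ($U{\left(D \right)} = D - 10 = -10 + D$)
$F{\left(u,T \right)} = 0$ ($F{\left(u,T \right)} = 0 \cdot 2 u = 0$)
$2820940 - F{\left(1951,U{\left(-39 \right)} \right)} = 2820940 - 0 = 2820940 + 0 = 2820940$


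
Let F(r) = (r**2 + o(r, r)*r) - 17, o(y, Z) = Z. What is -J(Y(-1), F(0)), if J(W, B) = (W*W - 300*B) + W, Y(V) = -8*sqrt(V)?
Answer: -5036 + 8*I ≈ -5036.0 + 8.0*I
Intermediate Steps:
F(r) = -17 + 2*r**2 (F(r) = (r**2 + r*r) - 17 = (r**2 + r**2) - 17 = 2*r**2 - 17 = -17 + 2*r**2)
J(W, B) = W + W**2 - 300*B (J(W, B) = (W**2 - 300*B) + W = W + W**2 - 300*B)
-J(Y(-1), F(0)) = -(-8*I + (-8*I)**2 - 300*(-17 + 2*0**2)) = -(-8*I + (-8*I)**2 - 300*(-17 + 2*0)) = -(-8*I - 64 - 300*(-17 + 0)) = -(-8*I - 64 - 300*(-17)) = -(-8*I - 64 + 5100) = -(5036 - 8*I) = -5036 + 8*I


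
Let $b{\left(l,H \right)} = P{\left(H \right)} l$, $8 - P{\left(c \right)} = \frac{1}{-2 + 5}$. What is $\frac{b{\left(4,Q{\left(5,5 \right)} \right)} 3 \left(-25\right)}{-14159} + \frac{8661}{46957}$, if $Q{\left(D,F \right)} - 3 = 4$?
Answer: $\frac{230632199}{664864163} \approx 0.34689$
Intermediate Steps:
$Q{\left(D,F \right)} = 7$ ($Q{\left(D,F \right)} = 3 + 4 = 7$)
$P{\left(c \right)} = \frac{23}{3}$ ($P{\left(c \right)} = 8 - \frac{1}{-2 + 5} = 8 - \frac{1}{3} = \frac{23}{3}$)
$b{\left(l,H \right)} = \frac{23 l}{3}$
$\frac{b{\left(4,Q{\left(5,5 \right)} \right)} 3 \left(-25\right)}{-14159} + \frac{8661}{46957} = \frac{\frac{23}{3} \cdot 4 \cdot 3 \left(-25\right)}{-14159} + \frac{8661}{46957} = \frac{92}{3} \cdot 3 \left(-25\right) \left(- \frac{1}{14159}\right) + 8661 \cdot \frac{1}{46957} = 92 \left(-25\right) \left(- \frac{1}{14159}\right) + \frac{8661}{46957} = \left(-2300\right) \left(- \frac{1}{14159}\right) + \frac{8661}{46957} = \frac{2300}{14159} + \frac{8661}{46957} = \frac{230632199}{664864163}$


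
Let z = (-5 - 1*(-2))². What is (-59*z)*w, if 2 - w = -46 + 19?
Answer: -15399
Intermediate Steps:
z = 9 (z = (-5 + 2)² = (-3)² = 9)
w = 29 (w = 2 - (-46 + 19) = 2 - 1*(-27) = 2 + 27 = 29)
(-59*z)*w = -59*9*29 = -531*29 = -15399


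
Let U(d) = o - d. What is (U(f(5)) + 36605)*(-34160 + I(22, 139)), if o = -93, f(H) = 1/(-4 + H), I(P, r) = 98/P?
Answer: -13717584321/11 ≈ -1.2471e+9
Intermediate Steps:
U(d) = -93 - d
(U(f(5)) + 36605)*(-34160 + I(22, 139)) = ((-93 - 1/(-4 + 5)) + 36605)*(-34160 + 98/22) = ((-93 - 1/1) + 36605)*(-34160 + 98*(1/22)) = ((-93 - 1*1) + 36605)*(-34160 + 49/11) = ((-93 - 1) + 36605)*(-375711/11) = (-94 + 36605)*(-375711/11) = 36511*(-375711/11) = -13717584321/11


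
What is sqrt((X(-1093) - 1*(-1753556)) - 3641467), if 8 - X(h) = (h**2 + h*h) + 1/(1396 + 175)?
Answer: 2*I*sqrt(2639076858703)/1571 ≈ 2068.1*I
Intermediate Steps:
X(h) = 12567/1571 - 2*h**2 (X(h) = 8 - ((h**2 + h*h) + 1/(1396 + 175)) = 8 - ((h**2 + h**2) + 1/1571) = 8 - (2*h**2 + 1/1571) = 8 - (1/1571 + 2*h**2) = 8 + (-1/1571 - 2*h**2) = 12567/1571 - 2*h**2)
sqrt((X(-1093) - 1*(-1753556)) - 3641467) = sqrt(((12567/1571 - 2*(-1093)**2) - 1*(-1753556)) - 3641467) = sqrt(((12567/1571 - 2*1194649) + 1753556) - 3641467) = sqrt(((12567/1571 - 2389298) + 1753556) - 3641467) = sqrt((-3753574591/1571 + 1753556) - 3641467) = sqrt(-998738115/1571 - 3641467) = sqrt(-6719482772/1571) = 2*I*sqrt(2639076858703)/1571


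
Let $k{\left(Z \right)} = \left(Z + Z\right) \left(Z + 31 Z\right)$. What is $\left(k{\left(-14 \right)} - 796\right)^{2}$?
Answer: $138015504$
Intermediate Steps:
$k{\left(Z \right)} = 64 Z^{2}$ ($k{\left(Z \right)} = 2 Z 32 Z = 64 Z^{2}$)
$\left(k{\left(-14 \right)} - 796\right)^{2} = \left(64 \left(-14\right)^{2} - 796\right)^{2} = \left(64 \cdot 196 - 796\right)^{2} = \left(12544 - 796\right)^{2} = 11748^{2} = 138015504$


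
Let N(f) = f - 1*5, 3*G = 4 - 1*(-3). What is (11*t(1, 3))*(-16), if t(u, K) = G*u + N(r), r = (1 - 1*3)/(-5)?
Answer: 5984/15 ≈ 398.93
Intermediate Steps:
G = 7/3 (G = (4 - 1*(-3))/3 = (4 + 3)/3 = (1/3)*7 = 7/3 ≈ 2.3333)
r = 2/5 (r = (1 - 3)*(-1/5) = -2*(-1/5) = 2/5 ≈ 0.40000)
N(f) = -5 + f (N(f) = f - 5 = -5 + f)
t(u, K) = -23/5 + 7*u/3 (t(u, K) = 7*u/3 + (-5 + 2/5) = 7*u/3 - 23/5 = -23/5 + 7*u/3)
(11*t(1, 3))*(-16) = (11*(-23/5 + (7/3)*1))*(-16) = (11*(-23/5 + 7/3))*(-16) = (11*(-34/15))*(-16) = -374/15*(-16) = 5984/15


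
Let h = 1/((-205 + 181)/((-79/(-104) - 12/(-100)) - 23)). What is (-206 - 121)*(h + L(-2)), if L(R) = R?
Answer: 7334283/20800 ≈ 352.61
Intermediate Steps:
h = 19171/20800 (h = 1/(-24/((-79*(-1/104) - 12*(-1/100)) - 23)) = 1/(-24/((79/104 + 3/25) - 23)) = 1/(-24/(2287/2600 - 23)) = 1/(-24/(-57513/2600)) = 1/(-24*(-2600/57513)) = 1/(20800/19171) = 19171/20800 ≈ 0.92168)
(-206 - 121)*(h + L(-2)) = (-206 - 121)*(19171/20800 - 2) = -327*(-22429/20800) = 7334283/20800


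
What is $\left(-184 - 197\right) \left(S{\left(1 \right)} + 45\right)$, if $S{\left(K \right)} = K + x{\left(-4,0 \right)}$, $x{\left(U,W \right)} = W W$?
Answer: $-17526$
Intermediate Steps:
$x{\left(U,W \right)} = W^{2}$
$S{\left(K \right)} = K$ ($S{\left(K \right)} = K + 0^{2} = K + 0 = K$)
$\left(-184 - 197\right) \left(S{\left(1 \right)} + 45\right) = \left(-184 - 197\right) \left(1 + 45\right) = \left(-381\right) 46 = -17526$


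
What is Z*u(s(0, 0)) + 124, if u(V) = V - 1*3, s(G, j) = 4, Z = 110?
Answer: 234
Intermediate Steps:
u(V) = -3 + V (u(V) = V - 3 = -3 + V)
Z*u(s(0, 0)) + 124 = 110*(-3 + 4) + 124 = 110*1 + 124 = 110 + 124 = 234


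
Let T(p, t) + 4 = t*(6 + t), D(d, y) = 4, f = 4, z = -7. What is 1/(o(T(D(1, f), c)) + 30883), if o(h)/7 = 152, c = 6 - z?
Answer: 1/31947 ≈ 3.1302e-5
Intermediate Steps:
c = 13 (c = 6 - 1*(-7) = 6 + 7 = 13)
T(p, t) = -4 + t*(6 + t)
o(h) = 1064 (o(h) = 7*152 = 1064)
1/(o(T(D(1, f), c)) + 30883) = 1/(1064 + 30883) = 1/31947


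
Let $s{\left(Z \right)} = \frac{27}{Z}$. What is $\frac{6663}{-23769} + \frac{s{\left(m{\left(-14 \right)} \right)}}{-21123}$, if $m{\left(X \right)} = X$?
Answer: $- \frac{72953849}{260333934} \approx -0.28023$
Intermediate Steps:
$\frac{6663}{-23769} + \frac{s{\left(m{\left(-14 \right)} \right)}}{-21123} = \frac{6663}{-23769} + \frac{27 \frac{1}{-14}}{-21123} = 6663 \left(- \frac{1}{23769}\right) + 27 \left(- \frac{1}{14}\right) \left(- \frac{1}{21123}\right) = - \frac{2221}{7923} - - \frac{3}{32858} = - \frac{2221}{7923} + \frac{3}{32858} = - \frac{72953849}{260333934}$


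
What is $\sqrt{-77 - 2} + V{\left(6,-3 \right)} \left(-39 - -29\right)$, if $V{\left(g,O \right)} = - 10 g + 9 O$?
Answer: $870 + i \sqrt{79} \approx 870.0 + 8.8882 i$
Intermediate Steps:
$\sqrt{-77 - 2} + V{\left(6,-3 \right)} \left(-39 - -29\right) = \sqrt{-77 - 2} + \left(\left(-10\right) 6 + 9 \left(-3\right)\right) \left(-39 - -29\right) = \sqrt{-79} + \left(-60 - 27\right) \left(-39 + 29\right) = i \sqrt{79} - -870 = i \sqrt{79} + 870 = 870 + i \sqrt{79}$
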